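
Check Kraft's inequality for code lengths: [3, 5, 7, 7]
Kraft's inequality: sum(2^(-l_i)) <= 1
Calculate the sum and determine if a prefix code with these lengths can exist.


Sum = 2^(-3) + 2^(-5) + 2^(-7) + 2^(-7)
    = 0.125 + 0.03125 + 0.0078125 + 0.0078125
    = 22/128 = 0.171875
Since 0.171875 <= 1, Kraft's inequality IS satisfied.
A prefix code with these lengths CAN exist.

Kraft sum = 0.171875. Satisfied.


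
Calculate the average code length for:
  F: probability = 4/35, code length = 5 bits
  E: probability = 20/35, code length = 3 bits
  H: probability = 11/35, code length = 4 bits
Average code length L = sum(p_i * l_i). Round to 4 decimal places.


Weighted contributions p_i * l_i:
  F: (4/35) * 5 = 20/35
  E: (20/35) * 3 = 60/35
  H: (11/35) * 4 = 44/35
Sum = (20 + 60 + 44)/35 = 124/35

L = 124/35 = 3.5429 bits/symbol


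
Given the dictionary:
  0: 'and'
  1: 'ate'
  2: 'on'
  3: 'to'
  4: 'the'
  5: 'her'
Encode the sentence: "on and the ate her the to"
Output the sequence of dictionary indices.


Look up each word in the dictionary:
  'on' -> 2
  'and' -> 0
  'the' -> 4
  'ate' -> 1
  'her' -> 5
  'the' -> 4
  'to' -> 3

Encoded: [2, 0, 4, 1, 5, 4, 3]


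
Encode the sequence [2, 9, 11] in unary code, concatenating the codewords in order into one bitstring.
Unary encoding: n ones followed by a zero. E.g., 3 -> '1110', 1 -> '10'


Encode each number as n ones followed by a terminating 0:
  2 -> 110 (3 bits)
  9 -> 1111111110 (10 bits)
  11 -> 111111111110 (12 bits)
Total length = 3 + 10 + 12 = 25 bits.

Unary([2, 9, 11]) = 1101111111110111111111110 (25 bits)


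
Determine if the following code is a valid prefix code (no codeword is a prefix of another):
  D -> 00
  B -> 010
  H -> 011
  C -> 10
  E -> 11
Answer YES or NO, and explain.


Checking each pair (does one codeword prefix another?):
  D='00' vs B='010': no prefix
  D='00' vs H='011': no prefix
  D='00' vs C='10': no prefix
  D='00' vs E='11': no prefix
  B='010' vs D='00': no prefix
  B='010' vs H='011': no prefix
  B='010' vs C='10': no prefix
  B='010' vs E='11': no prefix
  H='011' vs D='00': no prefix
  H='011' vs B='010': no prefix
  H='011' vs C='10': no prefix
  H='011' vs E='11': no prefix
  C='10' vs D='00': no prefix
  C='10' vs B='010': no prefix
  C='10' vs H='011': no prefix
  C='10' vs E='11': no prefix
  E='11' vs D='00': no prefix
  E='11' vs B='010': no prefix
  E='11' vs H='011': no prefix
  E='11' vs C='10': no prefix
No violation found over all pairs.

YES -- this is a valid prefix code. No codeword is a prefix of any other codeword.


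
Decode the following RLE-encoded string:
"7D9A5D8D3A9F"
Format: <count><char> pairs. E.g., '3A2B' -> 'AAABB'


Expanding each <count><char> pair:
  7D -> 'DDDDDDD'
  9A -> 'AAAAAAAAA'
  5D -> 'DDDDD'
  8D -> 'DDDDDDDD'
  3A -> 'AAA'
  9F -> 'FFFFFFFFF'

Decoded = DDDDDDDAAAAAAAAADDDDDDDDDDDDDAAAFFFFFFFFF


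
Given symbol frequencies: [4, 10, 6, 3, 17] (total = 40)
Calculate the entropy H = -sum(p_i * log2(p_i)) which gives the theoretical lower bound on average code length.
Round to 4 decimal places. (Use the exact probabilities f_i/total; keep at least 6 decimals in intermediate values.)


Per-symbol terms -p_i * log2(p_i) with p_i = f_i/40:
  p = 4/40 = 0.100000: log2(p) = -3.321928, -p*log2(p) = 0.332193
  p = 10/40 = 0.250000: log2(p) = -2.000000, -p*log2(p) = 0.500000
  p = 6/40 = 0.150000: log2(p) = -2.736966, -p*log2(p) = 0.410545
  p = 3/40 = 0.075000: log2(p) = -3.736966, -p*log2(p) = 0.280272
  p = 17/40 = 0.425000: log2(p) = -1.234465, -p*log2(p) = 0.524648
H = 0.332193 + 0.500000 + 0.410545 + 0.280272 + 0.524648 = 2.047658

H = 2.0477 bits/symbol


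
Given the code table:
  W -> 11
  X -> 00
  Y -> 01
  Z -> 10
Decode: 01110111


Decoding:
01 -> Y
11 -> W
01 -> Y
11 -> W


Result: YWYW


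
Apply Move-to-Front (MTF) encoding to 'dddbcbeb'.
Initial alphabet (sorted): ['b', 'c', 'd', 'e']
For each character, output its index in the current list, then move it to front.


MTF encoding:
'd': index 2 in ['b', 'c', 'd', 'e'] -> ['d', 'b', 'c', 'e']
'd': index 0 in ['d', 'b', 'c', 'e'] -> ['d', 'b', 'c', 'e']
'd': index 0 in ['d', 'b', 'c', 'e'] -> ['d', 'b', 'c', 'e']
'b': index 1 in ['d', 'b', 'c', 'e'] -> ['b', 'd', 'c', 'e']
'c': index 2 in ['b', 'd', 'c', 'e'] -> ['c', 'b', 'd', 'e']
'b': index 1 in ['c', 'b', 'd', 'e'] -> ['b', 'c', 'd', 'e']
'e': index 3 in ['b', 'c', 'd', 'e'] -> ['e', 'b', 'c', 'd']
'b': index 1 in ['e', 'b', 'c', 'd'] -> ['b', 'e', 'c', 'd']


Output: [2, 0, 0, 1, 2, 1, 3, 1]


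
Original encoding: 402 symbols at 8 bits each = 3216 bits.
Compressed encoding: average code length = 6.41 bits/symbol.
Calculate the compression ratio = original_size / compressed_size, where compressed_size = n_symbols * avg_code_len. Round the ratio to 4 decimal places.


original_size = n_symbols * orig_bits = 402 * 8 = 3216 bits
compressed_size = n_symbols * avg_code_len = 402 * 6.41 = 2576.82 bits
ratio = original_size / compressed_size = 3216 / 2576.82 = 1.248

Compression ratio = 1.248


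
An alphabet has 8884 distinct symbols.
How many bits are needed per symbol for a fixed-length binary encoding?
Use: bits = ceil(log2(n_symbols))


log2(8884) = 13.117
Bracket: 2^13 = 8192 < 8884 <= 2^14 = 16384
So ceil(log2(8884)) = 14

bits = ceil(log2(8884)) = ceil(13.117) = 14 bits


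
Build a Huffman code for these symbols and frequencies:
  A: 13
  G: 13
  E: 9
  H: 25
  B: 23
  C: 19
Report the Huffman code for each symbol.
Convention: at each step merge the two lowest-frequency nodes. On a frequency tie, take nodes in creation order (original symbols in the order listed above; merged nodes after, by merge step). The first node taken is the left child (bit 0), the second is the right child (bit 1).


Huffman tree construction:
Step 1: Merge E(9) + A(13) = 22
Step 2: Merge G(13) + C(19) = 32
Step 3: Merge (E+A)(22) + B(23) = 45
Step 4: Merge H(25) + (G+C)(32) = 57
Step 5: Merge ((E+A)+B)(45) + (H+(G+C))(57) = 102
Read each symbol's code off the tree from the root (left child = 0, right child = 1).

Codes:
  A: 001 (length 3)
  G: 110 (length 3)
  E: 000 (length 3)
  H: 10 (length 2)
  B: 01 (length 2)
  C: 111 (length 3)
Average code length: 258/102 = 2.5294 bits/symbol


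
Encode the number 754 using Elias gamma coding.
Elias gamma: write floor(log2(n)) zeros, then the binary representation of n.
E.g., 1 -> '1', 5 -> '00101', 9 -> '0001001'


num_bits = floor(log2(754)) + 1 = 10
leading_zeros = num_bits - 1 = 9
binary(754) = 1011110010

Elias gamma(754) = '000000000' + '1011110010' = 0000000001011110010 (19 bits)


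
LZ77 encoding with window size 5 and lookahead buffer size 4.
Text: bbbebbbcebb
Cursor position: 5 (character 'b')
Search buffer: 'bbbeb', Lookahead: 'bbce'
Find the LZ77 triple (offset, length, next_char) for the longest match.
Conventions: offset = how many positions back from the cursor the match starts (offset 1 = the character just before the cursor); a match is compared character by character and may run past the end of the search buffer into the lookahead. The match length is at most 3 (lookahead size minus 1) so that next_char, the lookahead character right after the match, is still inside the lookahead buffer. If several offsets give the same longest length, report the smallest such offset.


Try each offset into the search buffer:
  offset=1 (pos 4, char 'b'): match length 2
  offset=2 (pos 3, char 'e'): match length 0
  offset=3 (pos 2, char 'b'): match length 1
  offset=4 (pos 1, char 'b'): match length 2
  offset=5 (pos 0, char 'b'): match length 2
Longest match has length 2, found at offsets 1, 4, 5; take the smallest, offset 1.
next_char = character at position 5 + 2 = 7 -> 'c'

Best match: offset=1, length=2 (matching 'bb' starting at position 4)
LZ77 triple: (1, 2, 'c')


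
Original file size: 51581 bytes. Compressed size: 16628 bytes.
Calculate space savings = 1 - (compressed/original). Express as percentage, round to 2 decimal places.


ratio = compressed/original = 16628/51581 = 0.322367
savings = 1 - ratio = 1 - 0.322367 = 0.677633
as a percentage: 0.677633 * 100 = 67.76%

Space savings = 1 - 16628/51581 = 67.76%


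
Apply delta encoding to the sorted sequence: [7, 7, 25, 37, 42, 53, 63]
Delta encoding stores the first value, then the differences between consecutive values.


First value: 7
Deltas:
  7 - 7 = 0
  25 - 7 = 18
  37 - 25 = 12
  42 - 37 = 5
  53 - 42 = 11
  63 - 53 = 10


Delta encoded: [7, 0, 18, 12, 5, 11, 10]


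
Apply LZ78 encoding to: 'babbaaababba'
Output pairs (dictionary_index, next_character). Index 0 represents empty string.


LZ78 encoding steps:
Dictionary: {0: ''}
Step 1: w='' (idx 0), next='b' -> output (0, 'b'), add 'b' as idx 1
Step 2: w='' (idx 0), next='a' -> output (0, 'a'), add 'a' as idx 2
Step 3: w='b' (idx 1), next='b' -> output (1, 'b'), add 'bb' as idx 3
Step 4: w='a' (idx 2), next='a' -> output (2, 'a'), add 'aa' as idx 4
Step 5: w='a' (idx 2), next='b' -> output (2, 'b'), add 'ab' as idx 5
Step 6: w='ab' (idx 5), next='b' -> output (5, 'b'), add 'abb' as idx 6
Step 7: w='a' (idx 2), end of input -> output (2, '')


Encoded: [(0, 'b'), (0, 'a'), (1, 'b'), (2, 'a'), (2, 'b'), (5, 'b'), (2, '')]


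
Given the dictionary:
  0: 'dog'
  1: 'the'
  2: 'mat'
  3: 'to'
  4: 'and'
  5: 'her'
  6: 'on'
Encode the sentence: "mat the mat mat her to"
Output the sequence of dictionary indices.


Look up each word in the dictionary:
  'mat' -> 2
  'the' -> 1
  'mat' -> 2
  'mat' -> 2
  'her' -> 5
  'to' -> 3

Encoded: [2, 1, 2, 2, 5, 3]


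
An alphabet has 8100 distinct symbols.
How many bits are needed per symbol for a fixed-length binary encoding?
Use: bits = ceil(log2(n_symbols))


log2(8100) = 12.9837
Bracket: 2^12 = 4096 < 8100 <= 2^13 = 8192
So ceil(log2(8100)) = 13

bits = ceil(log2(8100)) = ceil(12.9837) = 13 bits


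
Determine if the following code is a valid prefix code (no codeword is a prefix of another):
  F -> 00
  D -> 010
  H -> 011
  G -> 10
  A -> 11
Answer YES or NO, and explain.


Checking each pair (does one codeword prefix another?):
  F='00' vs D='010': no prefix
  F='00' vs H='011': no prefix
  F='00' vs G='10': no prefix
  F='00' vs A='11': no prefix
  D='010' vs F='00': no prefix
  D='010' vs H='011': no prefix
  D='010' vs G='10': no prefix
  D='010' vs A='11': no prefix
  H='011' vs F='00': no prefix
  H='011' vs D='010': no prefix
  H='011' vs G='10': no prefix
  H='011' vs A='11': no prefix
  G='10' vs F='00': no prefix
  G='10' vs D='010': no prefix
  G='10' vs H='011': no prefix
  G='10' vs A='11': no prefix
  A='11' vs F='00': no prefix
  A='11' vs D='010': no prefix
  A='11' vs H='011': no prefix
  A='11' vs G='10': no prefix
No violation found over all pairs.

YES -- this is a valid prefix code. No codeword is a prefix of any other codeword.


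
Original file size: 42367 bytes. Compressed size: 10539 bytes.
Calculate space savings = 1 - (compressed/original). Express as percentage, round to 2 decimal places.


ratio = compressed/original = 10539/42367 = 0.248755
savings = 1 - ratio = 1 - 0.248755 = 0.751245
as a percentage: 0.751245 * 100 = 75.12%

Space savings = 1 - 10539/42367 = 75.12%


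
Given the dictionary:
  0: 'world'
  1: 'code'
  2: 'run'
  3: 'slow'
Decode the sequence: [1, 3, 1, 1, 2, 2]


Look up each index in the dictionary:
  1 -> 'code'
  3 -> 'slow'
  1 -> 'code'
  1 -> 'code'
  2 -> 'run'
  2 -> 'run'

Decoded: "code slow code code run run"


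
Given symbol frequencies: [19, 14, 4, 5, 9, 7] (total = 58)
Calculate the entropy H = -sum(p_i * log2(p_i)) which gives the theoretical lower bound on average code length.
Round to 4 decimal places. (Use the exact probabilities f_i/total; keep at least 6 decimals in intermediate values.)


Per-symbol terms -p_i * log2(p_i) with p_i = f_i/58:
  p = 19/58 = 0.327586: log2(p) = -1.610053, -p*log2(p) = 0.527431
  p = 14/58 = 0.241379: log2(p) = -2.050626, -p*log2(p) = 0.494979
  p = 4/58 = 0.068966: log2(p) = -3.857981, -p*log2(p) = 0.266068
  p = 5/58 = 0.086207: log2(p) = -3.536053, -p*log2(p) = 0.304832
  p = 9/58 = 0.155172: log2(p) = -2.688056, -p*log2(p) = 0.417112
  p = 7/58 = 0.120690: log2(p) = -3.050626, -p*log2(p) = 0.368179
H = 0.527431 + 0.494979 + 0.266068 + 0.304832 + 0.417112 + 0.368179 = 2.378601

H = 2.3786 bits/symbol


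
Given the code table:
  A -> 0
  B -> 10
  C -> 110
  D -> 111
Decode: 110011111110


Decoding:
110 -> C
0 -> A
111 -> D
111 -> D
10 -> B


Result: CADDB


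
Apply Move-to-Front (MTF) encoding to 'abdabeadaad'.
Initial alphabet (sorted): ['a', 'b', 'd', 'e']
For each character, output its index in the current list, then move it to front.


MTF encoding:
'a': index 0 in ['a', 'b', 'd', 'e'] -> ['a', 'b', 'd', 'e']
'b': index 1 in ['a', 'b', 'd', 'e'] -> ['b', 'a', 'd', 'e']
'd': index 2 in ['b', 'a', 'd', 'e'] -> ['d', 'b', 'a', 'e']
'a': index 2 in ['d', 'b', 'a', 'e'] -> ['a', 'd', 'b', 'e']
'b': index 2 in ['a', 'd', 'b', 'e'] -> ['b', 'a', 'd', 'e']
'e': index 3 in ['b', 'a', 'd', 'e'] -> ['e', 'b', 'a', 'd']
'a': index 2 in ['e', 'b', 'a', 'd'] -> ['a', 'e', 'b', 'd']
'd': index 3 in ['a', 'e', 'b', 'd'] -> ['d', 'a', 'e', 'b']
'a': index 1 in ['d', 'a', 'e', 'b'] -> ['a', 'd', 'e', 'b']
'a': index 0 in ['a', 'd', 'e', 'b'] -> ['a', 'd', 'e', 'b']
'd': index 1 in ['a', 'd', 'e', 'b'] -> ['d', 'a', 'e', 'b']


Output: [0, 1, 2, 2, 2, 3, 2, 3, 1, 0, 1]


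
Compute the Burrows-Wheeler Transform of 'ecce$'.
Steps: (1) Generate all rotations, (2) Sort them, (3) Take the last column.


Rotations (sorted):
  0: $ecce -> last char: e
  1: cce$e -> last char: e
  2: ce$ec -> last char: c
  3: e$ecc -> last char: c
  4: ecce$ -> last char: $


BWT = eecc$


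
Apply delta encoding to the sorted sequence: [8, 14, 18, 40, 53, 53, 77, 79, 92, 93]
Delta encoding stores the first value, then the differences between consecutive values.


First value: 8
Deltas:
  14 - 8 = 6
  18 - 14 = 4
  40 - 18 = 22
  53 - 40 = 13
  53 - 53 = 0
  77 - 53 = 24
  79 - 77 = 2
  92 - 79 = 13
  93 - 92 = 1


Delta encoded: [8, 6, 4, 22, 13, 0, 24, 2, 13, 1]


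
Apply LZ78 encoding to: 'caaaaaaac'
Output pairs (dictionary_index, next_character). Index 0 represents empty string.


LZ78 encoding steps:
Dictionary: {0: ''}
Step 1: w='' (idx 0), next='c' -> output (0, 'c'), add 'c' as idx 1
Step 2: w='' (idx 0), next='a' -> output (0, 'a'), add 'a' as idx 2
Step 3: w='a' (idx 2), next='a' -> output (2, 'a'), add 'aa' as idx 3
Step 4: w='aa' (idx 3), next='a' -> output (3, 'a'), add 'aaa' as idx 4
Step 5: w='a' (idx 2), next='c' -> output (2, 'c'), add 'ac' as idx 5


Encoded: [(0, 'c'), (0, 'a'), (2, 'a'), (3, 'a'), (2, 'c')]


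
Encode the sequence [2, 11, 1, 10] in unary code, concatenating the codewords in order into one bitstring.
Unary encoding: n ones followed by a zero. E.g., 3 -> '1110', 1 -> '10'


Encode each number as n ones followed by a terminating 0:
  2 -> 110 (3 bits)
  11 -> 111111111110 (12 bits)
  1 -> 10 (2 bits)
  10 -> 11111111110 (11 bits)
Total length = 3 + 12 + 2 + 11 = 28 bits.

Unary([2, 11, 1, 10]) = 1101111111111101011111111110 (28 bits)


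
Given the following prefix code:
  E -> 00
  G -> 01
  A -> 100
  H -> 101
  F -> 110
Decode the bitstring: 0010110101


Decoding step by step:
Bits 00 -> E
Bits 101 -> H
Bits 101 -> H
Bits 01 -> G


Decoded message: EHHG


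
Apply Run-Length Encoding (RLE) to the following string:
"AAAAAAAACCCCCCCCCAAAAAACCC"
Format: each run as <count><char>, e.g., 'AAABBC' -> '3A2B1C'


Scanning runs left to right:
  i=0: run of 'A' x 8 -> '8A'
  i=8: run of 'C' x 9 -> '9C'
  i=17: run of 'A' x 6 -> '6A'
  i=23: run of 'C' x 3 -> '3C'

RLE = 8A9C6A3C


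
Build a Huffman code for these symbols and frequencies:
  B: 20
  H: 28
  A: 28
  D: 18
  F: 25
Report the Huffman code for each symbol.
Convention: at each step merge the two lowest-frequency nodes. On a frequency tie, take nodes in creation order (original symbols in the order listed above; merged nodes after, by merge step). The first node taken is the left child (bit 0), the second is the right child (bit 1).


Huffman tree construction:
Step 1: Merge D(18) + B(20) = 38
Step 2: Merge F(25) + H(28) = 53
Step 3: Merge A(28) + (D+B)(38) = 66
Step 4: Merge (F+H)(53) + (A+(D+B))(66) = 119
Read each symbol's code off the tree from the root (left child = 0, right child = 1).

Codes:
  B: 111 (length 3)
  H: 01 (length 2)
  A: 10 (length 2)
  D: 110 (length 3)
  F: 00 (length 2)
Average code length: 276/119 = 2.3193 bits/symbol


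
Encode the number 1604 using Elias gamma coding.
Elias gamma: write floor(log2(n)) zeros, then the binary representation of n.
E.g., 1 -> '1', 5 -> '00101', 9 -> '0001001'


num_bits = floor(log2(1604)) + 1 = 11
leading_zeros = num_bits - 1 = 10
binary(1604) = 11001000100

Elias gamma(1604) = '0000000000' + '11001000100' = 000000000011001000100 (21 bits)


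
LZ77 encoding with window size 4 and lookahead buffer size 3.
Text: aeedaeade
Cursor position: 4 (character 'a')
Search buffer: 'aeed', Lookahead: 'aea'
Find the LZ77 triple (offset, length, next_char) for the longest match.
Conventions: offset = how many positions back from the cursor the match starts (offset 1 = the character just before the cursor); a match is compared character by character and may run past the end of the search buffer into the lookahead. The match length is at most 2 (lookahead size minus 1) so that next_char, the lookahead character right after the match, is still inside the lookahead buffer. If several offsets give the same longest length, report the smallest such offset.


Try each offset into the search buffer:
  offset=1 (pos 3, char 'd'): match length 0
  offset=2 (pos 2, char 'e'): match length 0
  offset=3 (pos 1, char 'e'): match length 0
  offset=4 (pos 0, char 'a'): match length 2
Longest match has length 2 at offset 4.
next_char = character at position 4 + 2 = 6 -> 'a'

Best match: offset=4, length=2 (matching 'ae' starting at position 0)
LZ77 triple: (4, 2, 'a')


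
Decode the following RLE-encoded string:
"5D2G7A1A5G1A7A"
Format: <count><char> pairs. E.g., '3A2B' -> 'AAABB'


Expanding each <count><char> pair:
  5D -> 'DDDDD'
  2G -> 'GG'
  7A -> 'AAAAAAA'
  1A -> 'A'
  5G -> 'GGGGG'
  1A -> 'A'
  7A -> 'AAAAAAA'

Decoded = DDDDDGGAAAAAAAAGGGGGAAAAAAAA


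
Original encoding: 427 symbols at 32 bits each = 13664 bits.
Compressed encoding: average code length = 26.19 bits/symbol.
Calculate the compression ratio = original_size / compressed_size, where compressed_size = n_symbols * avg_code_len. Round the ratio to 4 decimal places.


original_size = n_symbols * orig_bits = 427 * 32 = 13664 bits
compressed_size = n_symbols * avg_code_len = 427 * 26.19 = 11183.13 bits
ratio = original_size / compressed_size = 13664 / 11183.13 = 1.2218

Compression ratio = 1.2218


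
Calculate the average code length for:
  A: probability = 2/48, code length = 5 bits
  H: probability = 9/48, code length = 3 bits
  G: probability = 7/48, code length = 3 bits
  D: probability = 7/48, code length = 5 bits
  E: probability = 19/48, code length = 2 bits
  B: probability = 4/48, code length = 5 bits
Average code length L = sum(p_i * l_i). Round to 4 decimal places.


Weighted contributions p_i * l_i:
  A: (2/48) * 5 = 10/48
  H: (9/48) * 3 = 27/48
  G: (7/48) * 3 = 21/48
  D: (7/48) * 5 = 35/48
  E: (19/48) * 2 = 38/48
  B: (4/48) * 5 = 20/48
Sum = (10 + 27 + 21 + 35 + 38 + 20)/48 = 151/48

L = 151/48 = 3.1458 bits/symbol


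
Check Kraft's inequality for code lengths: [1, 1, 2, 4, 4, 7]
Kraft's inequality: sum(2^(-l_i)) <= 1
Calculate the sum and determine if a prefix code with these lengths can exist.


Sum = 2^(-1) + 2^(-1) + 2^(-2) + 2^(-4) + 2^(-4) + 2^(-7)
    = 0.5 + 0.5 + 0.25 + 0.0625 + 0.0625 + 0.0078125
    = 177/128 = 1.3828125
Since 1.3828125 > 1, Kraft's inequality is NOT satisfied.
A prefix code with these lengths CANNOT exist.

Kraft sum = 1.3828125. Not satisfied.


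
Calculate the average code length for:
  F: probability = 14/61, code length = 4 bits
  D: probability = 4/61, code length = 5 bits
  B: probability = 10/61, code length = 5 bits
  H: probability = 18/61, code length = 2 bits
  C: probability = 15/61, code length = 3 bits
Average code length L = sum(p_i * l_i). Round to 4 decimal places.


Weighted contributions p_i * l_i:
  F: (14/61) * 4 = 56/61
  D: (4/61) * 5 = 20/61
  B: (10/61) * 5 = 50/61
  H: (18/61) * 2 = 36/61
  C: (15/61) * 3 = 45/61
Sum = (56 + 20 + 50 + 36 + 45)/61 = 207/61

L = 207/61 = 3.3934 bits/symbol


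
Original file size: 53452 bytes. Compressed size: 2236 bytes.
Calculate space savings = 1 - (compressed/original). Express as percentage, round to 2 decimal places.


ratio = compressed/original = 2236/53452 = 0.041832
savings = 1 - ratio = 1 - 0.041832 = 0.958168
as a percentage: 0.958168 * 100 = 95.82%

Space savings = 1 - 2236/53452 = 95.82%


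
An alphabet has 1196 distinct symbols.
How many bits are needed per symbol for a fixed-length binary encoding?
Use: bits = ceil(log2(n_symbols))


log2(1196) = 10.224
Bracket: 2^10 = 1024 < 1196 <= 2^11 = 2048
So ceil(log2(1196)) = 11

bits = ceil(log2(1196)) = ceil(10.224) = 11 bits


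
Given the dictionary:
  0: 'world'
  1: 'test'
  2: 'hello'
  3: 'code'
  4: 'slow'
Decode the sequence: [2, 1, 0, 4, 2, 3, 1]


Look up each index in the dictionary:
  2 -> 'hello'
  1 -> 'test'
  0 -> 'world'
  4 -> 'slow'
  2 -> 'hello'
  3 -> 'code'
  1 -> 'test'

Decoded: "hello test world slow hello code test"


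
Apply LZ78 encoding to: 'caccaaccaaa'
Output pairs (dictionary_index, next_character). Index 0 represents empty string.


LZ78 encoding steps:
Dictionary: {0: ''}
Step 1: w='' (idx 0), next='c' -> output (0, 'c'), add 'c' as idx 1
Step 2: w='' (idx 0), next='a' -> output (0, 'a'), add 'a' as idx 2
Step 3: w='c' (idx 1), next='c' -> output (1, 'c'), add 'cc' as idx 3
Step 4: w='a' (idx 2), next='a' -> output (2, 'a'), add 'aa' as idx 4
Step 5: w='cc' (idx 3), next='a' -> output (3, 'a'), add 'cca' as idx 5
Step 6: w='aa' (idx 4), end of input -> output (4, '')


Encoded: [(0, 'c'), (0, 'a'), (1, 'c'), (2, 'a'), (3, 'a'), (4, '')]


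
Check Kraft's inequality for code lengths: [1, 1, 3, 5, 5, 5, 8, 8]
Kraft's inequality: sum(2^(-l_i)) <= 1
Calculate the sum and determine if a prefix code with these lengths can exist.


Sum = 2^(-1) + 2^(-1) + 2^(-3) + 2^(-5) + 2^(-5) + 2^(-5) + 2^(-8) + 2^(-8)
    = 0.5 + 0.5 + 0.125 + 0.03125 + 0.03125 + 0.03125 + 0.00390625 + 0.00390625
    = 314/256 = 1.2265625
Since 1.2265625 > 1, Kraft's inequality is NOT satisfied.
A prefix code with these lengths CANNOT exist.

Kraft sum = 1.2265625. Not satisfied.


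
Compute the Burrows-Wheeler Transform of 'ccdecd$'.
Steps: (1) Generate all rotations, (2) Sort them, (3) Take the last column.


Rotations (sorted):
  0: $ccdecd -> last char: d
  1: ccdecd$ -> last char: $
  2: cd$ccde -> last char: e
  3: cdecd$c -> last char: c
  4: d$ccdec -> last char: c
  5: decd$cc -> last char: c
  6: ecd$ccd -> last char: d


BWT = d$ecccd


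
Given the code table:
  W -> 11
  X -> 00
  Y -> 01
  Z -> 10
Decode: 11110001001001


Decoding:
11 -> W
11 -> W
00 -> X
01 -> Y
00 -> X
10 -> Z
01 -> Y


Result: WWXYXZY


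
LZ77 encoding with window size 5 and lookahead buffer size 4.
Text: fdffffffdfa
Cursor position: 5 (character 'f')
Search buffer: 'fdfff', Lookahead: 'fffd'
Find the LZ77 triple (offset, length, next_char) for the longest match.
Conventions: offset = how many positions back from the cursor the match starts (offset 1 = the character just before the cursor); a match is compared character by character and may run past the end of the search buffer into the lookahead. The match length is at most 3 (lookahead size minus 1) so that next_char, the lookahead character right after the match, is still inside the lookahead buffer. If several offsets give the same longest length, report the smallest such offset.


Try each offset into the search buffer:
  offset=1 (pos 4, char 'f'): match length 3
  offset=2 (pos 3, char 'f'): match length 3
  offset=3 (pos 2, char 'f'): match length 3
  offset=4 (pos 1, char 'd'): match length 0
  offset=5 (pos 0, char 'f'): match length 1
Longest match has length 3, found at offsets 1, 2, 3; take the smallest, offset 1.
next_char = character at position 5 + 3 = 8 -> 'd'

Best match: offset=1, length=3 (matching 'fff' starting at position 4)
LZ77 triple: (1, 3, 'd')


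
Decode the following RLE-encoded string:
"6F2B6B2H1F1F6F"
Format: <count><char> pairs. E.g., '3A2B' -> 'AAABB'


Expanding each <count><char> pair:
  6F -> 'FFFFFF'
  2B -> 'BB'
  6B -> 'BBBBBB'
  2H -> 'HH'
  1F -> 'F'
  1F -> 'F'
  6F -> 'FFFFFF'

Decoded = FFFFFFBBBBBBBBHHFFFFFFFF


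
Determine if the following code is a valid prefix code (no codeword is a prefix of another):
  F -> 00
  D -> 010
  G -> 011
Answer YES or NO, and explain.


Checking each pair (does one codeword prefix another?):
  F='00' vs D='010': no prefix
  F='00' vs G='011': no prefix
  D='010' vs F='00': no prefix
  D='010' vs G='011': no prefix
  G='011' vs F='00': no prefix
  G='011' vs D='010': no prefix
No violation found over all pairs.

YES -- this is a valid prefix code. No codeword is a prefix of any other codeword.


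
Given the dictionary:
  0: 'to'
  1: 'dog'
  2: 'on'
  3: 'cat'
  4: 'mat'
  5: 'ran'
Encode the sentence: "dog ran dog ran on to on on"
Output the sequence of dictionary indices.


Look up each word in the dictionary:
  'dog' -> 1
  'ran' -> 5
  'dog' -> 1
  'ran' -> 5
  'on' -> 2
  'to' -> 0
  'on' -> 2
  'on' -> 2

Encoded: [1, 5, 1, 5, 2, 0, 2, 2]


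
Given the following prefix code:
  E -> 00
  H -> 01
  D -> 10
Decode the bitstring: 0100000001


Decoding step by step:
Bits 01 -> H
Bits 00 -> E
Bits 00 -> E
Bits 00 -> E
Bits 01 -> H


Decoded message: HEEEH


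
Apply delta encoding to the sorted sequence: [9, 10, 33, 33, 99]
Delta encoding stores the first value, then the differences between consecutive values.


First value: 9
Deltas:
  10 - 9 = 1
  33 - 10 = 23
  33 - 33 = 0
  99 - 33 = 66


Delta encoded: [9, 1, 23, 0, 66]


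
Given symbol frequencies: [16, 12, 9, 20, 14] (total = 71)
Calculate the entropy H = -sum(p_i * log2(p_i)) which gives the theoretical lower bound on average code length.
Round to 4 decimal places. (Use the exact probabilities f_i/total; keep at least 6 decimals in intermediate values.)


Per-symbol terms -p_i * log2(p_i) with p_i = f_i/71:
  p = 16/71 = 0.225352: log2(p) = -2.149747, -p*log2(p) = 0.484450
  p = 12/71 = 0.169014: log2(p) = -2.564785, -p*log2(p) = 0.433485
  p = 9/71 = 0.126761: log2(p) = -2.979822, -p*log2(p) = 0.377724
  p = 20/71 = 0.281690: log2(p) = -1.827819, -p*log2(p) = 0.514879
  p = 14/71 = 0.197183: log2(p) = -2.342392, -p*log2(p) = 0.461880
H = 0.484450 + 0.433485 + 0.377724 + 0.514879 + 0.461880 = 2.272418

H = 2.2724 bits/symbol


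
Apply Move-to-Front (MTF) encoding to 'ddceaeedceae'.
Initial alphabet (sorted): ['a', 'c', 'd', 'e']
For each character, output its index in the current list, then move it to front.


MTF encoding:
'd': index 2 in ['a', 'c', 'd', 'e'] -> ['d', 'a', 'c', 'e']
'd': index 0 in ['d', 'a', 'c', 'e'] -> ['d', 'a', 'c', 'e']
'c': index 2 in ['d', 'a', 'c', 'e'] -> ['c', 'd', 'a', 'e']
'e': index 3 in ['c', 'd', 'a', 'e'] -> ['e', 'c', 'd', 'a']
'a': index 3 in ['e', 'c', 'd', 'a'] -> ['a', 'e', 'c', 'd']
'e': index 1 in ['a', 'e', 'c', 'd'] -> ['e', 'a', 'c', 'd']
'e': index 0 in ['e', 'a', 'c', 'd'] -> ['e', 'a', 'c', 'd']
'd': index 3 in ['e', 'a', 'c', 'd'] -> ['d', 'e', 'a', 'c']
'c': index 3 in ['d', 'e', 'a', 'c'] -> ['c', 'd', 'e', 'a']
'e': index 2 in ['c', 'd', 'e', 'a'] -> ['e', 'c', 'd', 'a']
'a': index 3 in ['e', 'c', 'd', 'a'] -> ['a', 'e', 'c', 'd']
'e': index 1 in ['a', 'e', 'c', 'd'] -> ['e', 'a', 'c', 'd']


Output: [2, 0, 2, 3, 3, 1, 0, 3, 3, 2, 3, 1]


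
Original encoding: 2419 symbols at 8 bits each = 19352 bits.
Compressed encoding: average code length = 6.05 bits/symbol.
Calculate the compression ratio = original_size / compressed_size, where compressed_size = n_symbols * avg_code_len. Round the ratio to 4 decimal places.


original_size = n_symbols * orig_bits = 2419 * 8 = 19352 bits
compressed_size = n_symbols * avg_code_len = 2419 * 6.05 = 14634.95 bits
ratio = original_size / compressed_size = 19352 / 14634.95 = 1.3223

Compression ratio = 1.3223


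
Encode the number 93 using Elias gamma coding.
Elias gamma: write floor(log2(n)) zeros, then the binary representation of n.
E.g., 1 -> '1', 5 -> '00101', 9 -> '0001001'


num_bits = floor(log2(93)) + 1 = 7
leading_zeros = num_bits - 1 = 6
binary(93) = 1011101

Elias gamma(93) = '000000' + '1011101' = 0000001011101 (13 bits)


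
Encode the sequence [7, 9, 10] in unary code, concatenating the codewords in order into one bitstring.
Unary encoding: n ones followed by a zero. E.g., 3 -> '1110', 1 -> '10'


Encode each number as n ones followed by a terminating 0:
  7 -> 11111110 (8 bits)
  9 -> 1111111110 (10 bits)
  10 -> 11111111110 (11 bits)
Total length = 8 + 10 + 11 = 29 bits.

Unary([7, 9, 10]) = 11111110111111111011111111110 (29 bits)


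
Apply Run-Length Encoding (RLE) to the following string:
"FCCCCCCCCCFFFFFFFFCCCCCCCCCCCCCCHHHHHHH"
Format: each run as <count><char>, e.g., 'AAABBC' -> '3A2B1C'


Scanning runs left to right:
  i=0: run of 'F' x 1 -> '1F'
  i=1: run of 'C' x 9 -> '9C'
  i=10: run of 'F' x 8 -> '8F'
  i=18: run of 'C' x 14 -> '14C'
  i=32: run of 'H' x 7 -> '7H'

RLE = 1F9C8F14C7H


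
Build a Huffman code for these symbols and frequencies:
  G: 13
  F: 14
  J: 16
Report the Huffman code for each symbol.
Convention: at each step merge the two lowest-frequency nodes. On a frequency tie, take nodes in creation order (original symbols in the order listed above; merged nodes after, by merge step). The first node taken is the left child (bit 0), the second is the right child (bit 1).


Huffman tree construction:
Step 1: Merge G(13) + F(14) = 27
Step 2: Merge J(16) + (G+F)(27) = 43
Read each symbol's code off the tree from the root (left child = 0, right child = 1).

Codes:
  G: 10 (length 2)
  F: 11 (length 2)
  J: 0 (length 1)
Average code length: 70/43 = 1.6279 bits/symbol


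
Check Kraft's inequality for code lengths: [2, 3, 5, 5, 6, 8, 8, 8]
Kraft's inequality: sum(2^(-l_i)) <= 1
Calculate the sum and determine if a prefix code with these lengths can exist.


Sum = 2^(-2) + 2^(-3) + 2^(-5) + 2^(-5) + 2^(-6) + 2^(-8) + 2^(-8) + 2^(-8)
    = 0.25 + 0.125 + 0.03125 + 0.03125 + 0.015625 + 0.00390625 + 0.00390625 + 0.00390625
    = 119/256 = 0.46484375
Since 0.46484375 <= 1, Kraft's inequality IS satisfied.
A prefix code with these lengths CAN exist.

Kraft sum = 0.46484375. Satisfied.


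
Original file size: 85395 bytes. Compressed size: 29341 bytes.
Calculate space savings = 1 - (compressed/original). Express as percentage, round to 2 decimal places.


ratio = compressed/original = 29341/85395 = 0.343592
savings = 1 - ratio = 1 - 0.343592 = 0.656408
as a percentage: 0.656408 * 100 = 65.64%

Space savings = 1 - 29341/85395 = 65.64%


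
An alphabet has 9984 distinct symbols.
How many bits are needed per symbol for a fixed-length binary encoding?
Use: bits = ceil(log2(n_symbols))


log2(9984) = 13.2854
Bracket: 2^13 = 8192 < 9984 <= 2^14 = 16384
So ceil(log2(9984)) = 14

bits = ceil(log2(9984)) = ceil(13.2854) = 14 bits


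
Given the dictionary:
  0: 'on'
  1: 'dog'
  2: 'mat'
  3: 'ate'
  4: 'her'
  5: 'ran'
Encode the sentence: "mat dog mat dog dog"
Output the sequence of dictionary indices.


Look up each word in the dictionary:
  'mat' -> 2
  'dog' -> 1
  'mat' -> 2
  'dog' -> 1
  'dog' -> 1

Encoded: [2, 1, 2, 1, 1]


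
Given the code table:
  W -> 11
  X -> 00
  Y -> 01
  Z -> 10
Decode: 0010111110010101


Decoding:
00 -> X
10 -> Z
11 -> W
11 -> W
10 -> Z
01 -> Y
01 -> Y
01 -> Y


Result: XZWWZYYY


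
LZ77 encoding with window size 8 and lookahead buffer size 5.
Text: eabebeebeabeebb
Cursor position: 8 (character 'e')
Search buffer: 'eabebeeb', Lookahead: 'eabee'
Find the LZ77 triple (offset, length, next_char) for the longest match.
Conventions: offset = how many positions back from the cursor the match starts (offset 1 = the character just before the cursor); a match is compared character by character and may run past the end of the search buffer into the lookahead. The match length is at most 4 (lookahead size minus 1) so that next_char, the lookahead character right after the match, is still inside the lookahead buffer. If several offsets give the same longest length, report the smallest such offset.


Try each offset into the search buffer:
  offset=1 (pos 7, char 'b'): match length 0
  offset=2 (pos 6, char 'e'): match length 1
  offset=3 (pos 5, char 'e'): match length 1
  offset=4 (pos 4, char 'b'): match length 0
  offset=5 (pos 3, char 'e'): match length 1
  offset=6 (pos 2, char 'b'): match length 0
  offset=7 (pos 1, char 'a'): match length 0
  offset=8 (pos 0, char 'e'): match length 4
Longest match has length 4 at offset 8.
next_char = character at position 8 + 4 = 12 -> 'e'

Best match: offset=8, length=4 (matching 'eabe' starting at position 0)
LZ77 triple: (8, 4, 'e')


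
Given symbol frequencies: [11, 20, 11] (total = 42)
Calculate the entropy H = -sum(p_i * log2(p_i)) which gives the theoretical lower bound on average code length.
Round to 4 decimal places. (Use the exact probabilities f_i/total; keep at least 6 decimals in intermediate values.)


Per-symbol terms -p_i * log2(p_i) with p_i = f_i/42:
  p = 11/42 = 0.261905: log2(p) = -1.932886, -p*log2(p) = 0.506232
  p = 20/42 = 0.476190: log2(p) = -1.070389, -p*log2(p) = 0.509709
  p = 11/42 = 0.261905: log2(p) = -1.932886, -p*log2(p) = 0.506232
H = 0.506232 + 0.509709 + 0.506232 = 1.522173

H = 1.5222 bits/symbol


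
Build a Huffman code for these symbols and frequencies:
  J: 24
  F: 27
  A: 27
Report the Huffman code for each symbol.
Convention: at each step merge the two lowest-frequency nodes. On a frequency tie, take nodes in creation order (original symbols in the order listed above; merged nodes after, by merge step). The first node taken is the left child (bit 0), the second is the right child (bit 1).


Huffman tree construction:
Step 1: Merge J(24) + F(27) = 51
Step 2: Merge A(27) + (J+F)(51) = 78
Read each symbol's code off the tree from the root (left child = 0, right child = 1).

Codes:
  J: 10 (length 2)
  F: 11 (length 2)
  A: 0 (length 1)
Average code length: 129/78 = 1.6538 bits/symbol


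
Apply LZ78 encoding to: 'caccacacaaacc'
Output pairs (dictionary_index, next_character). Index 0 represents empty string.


LZ78 encoding steps:
Dictionary: {0: ''}
Step 1: w='' (idx 0), next='c' -> output (0, 'c'), add 'c' as idx 1
Step 2: w='' (idx 0), next='a' -> output (0, 'a'), add 'a' as idx 2
Step 3: w='c' (idx 1), next='c' -> output (1, 'c'), add 'cc' as idx 3
Step 4: w='a' (idx 2), next='c' -> output (2, 'c'), add 'ac' as idx 4
Step 5: w='ac' (idx 4), next='a' -> output (4, 'a'), add 'aca' as idx 5
Step 6: w='a' (idx 2), next='a' -> output (2, 'a'), add 'aa' as idx 6
Step 7: w='cc' (idx 3), end of input -> output (3, '')


Encoded: [(0, 'c'), (0, 'a'), (1, 'c'), (2, 'c'), (4, 'a'), (2, 'a'), (3, '')]


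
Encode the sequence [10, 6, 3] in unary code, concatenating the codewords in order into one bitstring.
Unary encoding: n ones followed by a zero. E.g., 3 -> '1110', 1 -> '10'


Encode each number as n ones followed by a terminating 0:
  10 -> 11111111110 (11 bits)
  6 -> 1111110 (7 bits)
  3 -> 1110 (4 bits)
Total length = 11 + 7 + 4 = 22 bits.

Unary([10, 6, 3]) = 1111111111011111101110 (22 bits)


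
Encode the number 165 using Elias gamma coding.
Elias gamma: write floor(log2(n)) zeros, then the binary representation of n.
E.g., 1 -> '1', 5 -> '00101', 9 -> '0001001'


num_bits = floor(log2(165)) + 1 = 8
leading_zeros = num_bits - 1 = 7
binary(165) = 10100101

Elias gamma(165) = '0000000' + '10100101' = 000000010100101 (15 bits)


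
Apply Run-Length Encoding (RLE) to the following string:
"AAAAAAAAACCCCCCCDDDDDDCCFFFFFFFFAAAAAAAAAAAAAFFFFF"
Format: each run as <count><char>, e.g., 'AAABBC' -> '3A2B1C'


Scanning runs left to right:
  i=0: run of 'A' x 9 -> '9A'
  i=9: run of 'C' x 7 -> '7C'
  i=16: run of 'D' x 6 -> '6D'
  i=22: run of 'C' x 2 -> '2C'
  i=24: run of 'F' x 8 -> '8F'
  i=32: run of 'A' x 13 -> '13A'
  i=45: run of 'F' x 5 -> '5F'

RLE = 9A7C6D2C8F13A5F


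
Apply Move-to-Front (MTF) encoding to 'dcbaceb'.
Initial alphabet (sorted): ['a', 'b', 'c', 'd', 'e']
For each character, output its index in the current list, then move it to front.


MTF encoding:
'd': index 3 in ['a', 'b', 'c', 'd', 'e'] -> ['d', 'a', 'b', 'c', 'e']
'c': index 3 in ['d', 'a', 'b', 'c', 'e'] -> ['c', 'd', 'a', 'b', 'e']
'b': index 3 in ['c', 'd', 'a', 'b', 'e'] -> ['b', 'c', 'd', 'a', 'e']
'a': index 3 in ['b', 'c', 'd', 'a', 'e'] -> ['a', 'b', 'c', 'd', 'e']
'c': index 2 in ['a', 'b', 'c', 'd', 'e'] -> ['c', 'a', 'b', 'd', 'e']
'e': index 4 in ['c', 'a', 'b', 'd', 'e'] -> ['e', 'c', 'a', 'b', 'd']
'b': index 3 in ['e', 'c', 'a', 'b', 'd'] -> ['b', 'e', 'c', 'a', 'd']


Output: [3, 3, 3, 3, 2, 4, 3]


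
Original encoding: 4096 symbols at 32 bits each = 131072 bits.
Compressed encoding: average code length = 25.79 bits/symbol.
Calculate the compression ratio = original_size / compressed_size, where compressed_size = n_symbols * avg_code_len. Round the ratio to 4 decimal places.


original_size = n_symbols * orig_bits = 4096 * 32 = 131072 bits
compressed_size = n_symbols * avg_code_len = 4096 * 25.79 = 105635.84 bits
ratio = original_size / compressed_size = 131072 / 105635.84 = 1.2408

Compression ratio = 1.2408


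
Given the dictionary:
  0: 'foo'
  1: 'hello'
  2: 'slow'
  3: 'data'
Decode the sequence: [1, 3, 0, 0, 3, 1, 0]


Look up each index in the dictionary:
  1 -> 'hello'
  3 -> 'data'
  0 -> 'foo'
  0 -> 'foo'
  3 -> 'data'
  1 -> 'hello'
  0 -> 'foo'

Decoded: "hello data foo foo data hello foo"


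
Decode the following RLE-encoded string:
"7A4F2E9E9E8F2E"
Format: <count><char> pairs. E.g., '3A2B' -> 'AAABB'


Expanding each <count><char> pair:
  7A -> 'AAAAAAA'
  4F -> 'FFFF'
  2E -> 'EE'
  9E -> 'EEEEEEEEE'
  9E -> 'EEEEEEEEE'
  8F -> 'FFFFFFFF'
  2E -> 'EE'

Decoded = AAAAAAAFFFFEEEEEEEEEEEEEEEEEEEEFFFFFFFFEE


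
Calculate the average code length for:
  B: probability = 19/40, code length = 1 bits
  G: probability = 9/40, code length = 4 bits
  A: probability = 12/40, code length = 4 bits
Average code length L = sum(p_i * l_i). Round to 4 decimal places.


Weighted contributions p_i * l_i:
  B: (19/40) * 1 = 19/40
  G: (9/40) * 4 = 36/40
  A: (12/40) * 4 = 48/40
Sum = (19 + 36 + 48)/40 = 103/40

L = 103/40 = 2.5750 bits/symbol


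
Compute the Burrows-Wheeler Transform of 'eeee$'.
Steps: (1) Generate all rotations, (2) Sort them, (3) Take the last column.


Rotations (sorted):
  0: $eeee -> last char: e
  1: e$eee -> last char: e
  2: ee$ee -> last char: e
  3: eee$e -> last char: e
  4: eeee$ -> last char: $


BWT = eeee$


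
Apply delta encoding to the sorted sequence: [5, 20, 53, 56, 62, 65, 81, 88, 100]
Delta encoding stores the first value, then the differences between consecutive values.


First value: 5
Deltas:
  20 - 5 = 15
  53 - 20 = 33
  56 - 53 = 3
  62 - 56 = 6
  65 - 62 = 3
  81 - 65 = 16
  88 - 81 = 7
  100 - 88 = 12


Delta encoded: [5, 15, 33, 3, 6, 3, 16, 7, 12]


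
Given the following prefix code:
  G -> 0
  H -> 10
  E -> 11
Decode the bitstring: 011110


Decoding step by step:
Bits 0 -> G
Bits 11 -> E
Bits 11 -> E
Bits 0 -> G


Decoded message: GEEG


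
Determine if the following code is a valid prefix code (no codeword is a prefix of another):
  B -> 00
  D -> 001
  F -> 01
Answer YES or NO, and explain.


Checking each pair (does one codeword prefix another?):
  B='00' vs D='001': prefix -- VIOLATION

NO -- this is NOT a valid prefix code. B (00) is a prefix of D (001).


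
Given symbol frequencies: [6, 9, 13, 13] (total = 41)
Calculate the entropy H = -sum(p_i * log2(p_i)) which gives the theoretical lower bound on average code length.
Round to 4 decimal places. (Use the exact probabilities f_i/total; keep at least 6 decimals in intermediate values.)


Per-symbol terms -p_i * log2(p_i) with p_i = f_i/41:
  p = 6/41 = 0.146341: log2(p) = -2.772590, -p*log2(p) = 0.405745
  p = 9/41 = 0.219512: log2(p) = -2.187627, -p*log2(p) = 0.480211
  p = 13/41 = 0.317073: log2(p) = -1.657112, -p*log2(p) = 0.525426
  p = 13/41 = 0.317073: log2(p) = -1.657112, -p*log2(p) = 0.525426
H = 0.405745 + 0.480211 + 0.525426 + 0.525426 = 1.936808

H = 1.9368 bits/symbol
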